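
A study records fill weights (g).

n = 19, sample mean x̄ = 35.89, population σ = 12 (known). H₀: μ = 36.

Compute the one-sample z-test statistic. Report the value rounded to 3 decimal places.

test statistic = -0.040

SE = σ/√n = 12/√19 = 2.7530
z = (x̄−μ₀)/SE = (35.89−36)/2.7530 = -0.0400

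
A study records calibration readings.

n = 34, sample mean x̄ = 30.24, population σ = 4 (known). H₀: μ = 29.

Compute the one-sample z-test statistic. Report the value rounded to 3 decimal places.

test statistic = 1.808

SE = σ/√n = 4/√34 = 0.6860
z = (x̄−μ₀)/SE = (30.24−29)/0.6860 = 1.8076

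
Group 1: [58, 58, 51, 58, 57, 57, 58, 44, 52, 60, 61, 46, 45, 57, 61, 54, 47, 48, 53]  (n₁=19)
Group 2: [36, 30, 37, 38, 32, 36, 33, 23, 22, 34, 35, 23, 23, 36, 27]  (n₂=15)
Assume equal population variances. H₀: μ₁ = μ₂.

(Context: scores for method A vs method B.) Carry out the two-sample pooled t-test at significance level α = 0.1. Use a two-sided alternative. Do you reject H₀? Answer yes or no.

x̄₁=53.947, s₁=5.622, n₁=19
x̄₂=31.000, s₂=5.855, n₂=15
s_p² = [18·5.622² + 14·5.855²]/32 = 32.7796
SE = √(s_p²·(1/19+1/15)) = 1.9775
t = (53.947−31.000)/1.9775 = 11.6042
df = 32
p-value (two-sided) = 0.00000
At α=0.1: p < α → reject H₀

reject H₀: yes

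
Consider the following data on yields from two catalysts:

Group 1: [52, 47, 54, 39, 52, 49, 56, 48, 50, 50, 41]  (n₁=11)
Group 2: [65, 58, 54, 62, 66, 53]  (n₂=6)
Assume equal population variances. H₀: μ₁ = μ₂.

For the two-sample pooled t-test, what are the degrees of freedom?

df = n₁ + n₂ − 2 = 11 + 6 − 2 = 15

degrees of freedom = 15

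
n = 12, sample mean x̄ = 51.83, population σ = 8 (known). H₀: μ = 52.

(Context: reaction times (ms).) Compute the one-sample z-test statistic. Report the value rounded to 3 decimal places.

SE = σ/√n = 8/√12 = 2.3094
z = (x̄−μ₀)/SE = (51.83−52)/2.3094 = -0.0736

test statistic = -0.074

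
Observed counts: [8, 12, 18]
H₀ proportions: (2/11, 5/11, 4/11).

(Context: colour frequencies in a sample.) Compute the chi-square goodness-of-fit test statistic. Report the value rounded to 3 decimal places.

test statistic = 3.047

n = 38; E_i = n·p_i = [6.91, 17.27, 13.82]
χ² = (8−6.91)²/6.91 + (12−17.27)²/17.27 + (18−13.82)²/13.82 = 3.0474
df = 2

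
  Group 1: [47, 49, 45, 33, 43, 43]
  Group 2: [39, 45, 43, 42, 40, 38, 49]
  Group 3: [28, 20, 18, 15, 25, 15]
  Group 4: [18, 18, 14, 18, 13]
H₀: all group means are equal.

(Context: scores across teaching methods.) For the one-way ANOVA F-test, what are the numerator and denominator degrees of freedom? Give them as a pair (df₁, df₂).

k = 4 groups, N = 24 total
df = (k−1, N−k) = (4−1, 24−4) = (3, 20)

degrees of freedom = [3, 20]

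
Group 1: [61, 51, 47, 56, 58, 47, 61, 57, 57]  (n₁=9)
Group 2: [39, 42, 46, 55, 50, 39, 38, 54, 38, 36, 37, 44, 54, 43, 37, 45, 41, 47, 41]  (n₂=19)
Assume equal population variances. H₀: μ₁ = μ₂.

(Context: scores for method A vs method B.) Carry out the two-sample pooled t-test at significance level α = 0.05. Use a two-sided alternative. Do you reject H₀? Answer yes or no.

reject H₀: yes

x̄₁=55.000, s₁=5.408, n₁=9
x̄₂=43.474, s₂=6.113, n₂=19
s_p² = [8·5.408² + 18·6.113²]/26 = 34.8745
SE = √(s_p²·(1/9+1/19)) = 2.3897
t = (55.000−43.474)/2.3897 = 4.8234
df = 26
p-value (two-sided) = 0.00005
At α=0.05: p < α → reject H₀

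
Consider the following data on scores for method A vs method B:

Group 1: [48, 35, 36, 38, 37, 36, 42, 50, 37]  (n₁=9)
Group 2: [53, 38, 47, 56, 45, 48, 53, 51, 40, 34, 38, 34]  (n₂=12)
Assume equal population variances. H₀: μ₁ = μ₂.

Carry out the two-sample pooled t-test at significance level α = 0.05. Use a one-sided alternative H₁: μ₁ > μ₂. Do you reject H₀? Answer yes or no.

reject H₀: no

x̄₁=39.889, s₁=5.555, n₁=9
x̄₂=44.750, s₂=7.759, n₂=12
s_p² = [8·5.555² + 11·7.759²]/19 = 47.8494
SE = √(s_p²·(1/9+1/12)) = 3.0503
t = (39.889−44.750)/3.0503 = -1.5937
df = 19
p-value (one-sided, H₁ greater) = 0.93625
At α=0.05: p ≥ α → fail to reject H₀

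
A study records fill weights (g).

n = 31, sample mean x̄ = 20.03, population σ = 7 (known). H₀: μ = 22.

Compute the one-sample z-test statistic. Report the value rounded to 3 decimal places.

SE = σ/√n = 7/√31 = 1.2572
z = (x̄−μ₀)/SE = (20.03−22)/1.2572 = -1.5669

test statistic = -1.567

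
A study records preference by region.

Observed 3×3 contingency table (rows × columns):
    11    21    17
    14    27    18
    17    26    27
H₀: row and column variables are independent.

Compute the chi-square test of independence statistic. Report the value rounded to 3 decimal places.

test statistic = 1.239

Row totals [49, 59, 70], col totals [42, 74, 62], n=178
χ² = (11−11.56)²/11.56 + (21−20.37)²/20.37 + (17−17.07)²/17.07 + (14−13.92)²/13.92 + (27−24.53)²/24.53 + (18−20.55)²/20.55 + (17−16.52)²/16.52 + (26−29.10)²/29.10 + (27−24.38)²/24.38 = 1.2388
df = 4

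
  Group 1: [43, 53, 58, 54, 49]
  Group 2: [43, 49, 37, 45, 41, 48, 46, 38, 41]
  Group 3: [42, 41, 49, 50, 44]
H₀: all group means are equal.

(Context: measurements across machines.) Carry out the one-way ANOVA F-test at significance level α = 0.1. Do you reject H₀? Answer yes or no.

Group means [51.40, 43.11, 45.20], grand mean 45.842
SSB = Σnᵢ(x̄ᵢ−x̄)² = 223.637; SSW = ΣΣ(x−x̄ᵢ)² = 338.889
MSB = 223.637/2 = 111.8187; MSW = 338.889/16 = 21.1806
F = MSB/MSW = 5.2793
df = (2, 16)
p-value (upper-tail) = 0.01735
At α=0.1: p < α → reject H₀

reject H₀: yes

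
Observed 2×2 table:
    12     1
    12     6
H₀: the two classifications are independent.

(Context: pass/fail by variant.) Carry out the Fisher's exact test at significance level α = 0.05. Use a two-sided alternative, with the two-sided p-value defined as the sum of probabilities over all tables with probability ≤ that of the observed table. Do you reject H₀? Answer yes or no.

reject H₀: no

Margins: r₁=13, r₂=18, c₁=24, c₂=7, n=31
p_obs = C(13,12)·C(18,12)/C(31,24); sum pmf over tables with pmf ≤ p_obs
p-value (two-sided) = 0.19116
At α=0.05: p ≥ α → fail to reject H₀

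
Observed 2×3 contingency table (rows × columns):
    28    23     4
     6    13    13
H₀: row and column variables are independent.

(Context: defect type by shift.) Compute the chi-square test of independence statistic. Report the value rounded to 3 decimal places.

Row totals [55, 32], col totals [34, 36, 17], n=87
χ² = (28−21.49)²/21.49 + (23−22.76)²/22.76 + (4−10.75)²/10.75 + (6−12.51)²/12.51 + (13−13.24)²/13.24 + (13−6.25)²/6.25 = 16.8768
df = 2

test statistic = 16.877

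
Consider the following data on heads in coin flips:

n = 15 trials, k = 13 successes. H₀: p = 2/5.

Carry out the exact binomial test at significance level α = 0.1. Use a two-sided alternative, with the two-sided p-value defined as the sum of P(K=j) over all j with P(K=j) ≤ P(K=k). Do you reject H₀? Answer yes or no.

reject H₀: yes

Exact binomial: n=15, k=13, p₀=2/5=0.4000
P(X=j) = C(n,j)·p₀^j·(1−p₀)^(n−j); p = Σ P(X=j) over j with P(X=j) ≤ P(X=13)
p-value (two-sided) = 0.00028
At α=0.1: p < α → reject H₀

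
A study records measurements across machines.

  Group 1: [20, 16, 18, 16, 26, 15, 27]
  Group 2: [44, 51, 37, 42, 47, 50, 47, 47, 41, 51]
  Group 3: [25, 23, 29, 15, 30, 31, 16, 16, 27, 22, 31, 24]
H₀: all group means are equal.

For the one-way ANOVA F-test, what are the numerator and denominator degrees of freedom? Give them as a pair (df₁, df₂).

k = 3 groups, N = 29 total
df = (k−1, N−k) = (3−1, 29−3) = (2, 26)

degrees of freedom = [2, 26]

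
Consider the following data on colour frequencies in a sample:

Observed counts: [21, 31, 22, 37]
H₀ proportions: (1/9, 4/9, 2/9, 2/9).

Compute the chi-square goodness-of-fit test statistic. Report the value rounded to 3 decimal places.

n = 111; E_i = n·p_i = [12.33, 49.33, 24.67, 24.67]
χ² = (21−12.33)²/12.33 + (31−49.33)²/49.33 + (22−24.67)²/24.67 + (37−24.67)²/24.67 = 19.3581
df = 3

test statistic = 19.358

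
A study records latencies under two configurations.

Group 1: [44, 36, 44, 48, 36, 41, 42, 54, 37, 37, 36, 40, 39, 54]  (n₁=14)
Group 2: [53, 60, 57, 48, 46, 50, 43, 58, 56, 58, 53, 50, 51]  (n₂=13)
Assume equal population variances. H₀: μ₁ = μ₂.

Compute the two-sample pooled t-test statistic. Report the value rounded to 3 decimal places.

test statistic = -4.774

x̄₁=42.000, s₁=6.226, n₁=14
x̄₂=52.538, s₂=5.142, n₂=13
s_p² = [13·6.226² + 12·5.142²]/25 = 32.8492
SE = √(s_p²·(1/14+1/13)) = 2.2075
t = (42.000−52.538)/2.2075 = -4.7738
df = 25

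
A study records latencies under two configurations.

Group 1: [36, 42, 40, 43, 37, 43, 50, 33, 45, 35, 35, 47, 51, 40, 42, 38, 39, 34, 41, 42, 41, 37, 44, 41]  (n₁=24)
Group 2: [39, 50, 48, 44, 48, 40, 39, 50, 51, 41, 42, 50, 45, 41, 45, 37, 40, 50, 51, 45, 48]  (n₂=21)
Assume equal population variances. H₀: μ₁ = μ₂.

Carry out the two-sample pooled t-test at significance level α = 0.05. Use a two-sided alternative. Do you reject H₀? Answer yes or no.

x̄₁=40.667, s₁=4.697, n₁=24
x̄₂=44.952, s₂=4.620, n₂=21
s_p² = [23·4.697² + 20·4.620²]/43 = 21.7276
SE = √(s_p²·(1/24+1/21)) = 1.3928
t = (40.667−44.952)/1.3928 = -3.0770
df = 43
p-value (two-sided) = 0.00363
At α=0.05: p < α → reject H₀

reject H₀: yes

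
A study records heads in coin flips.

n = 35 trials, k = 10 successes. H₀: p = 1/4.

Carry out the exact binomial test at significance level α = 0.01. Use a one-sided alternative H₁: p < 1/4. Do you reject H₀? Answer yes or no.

reject H₀: no

Exact binomial: n=35, k=10, p₀=1/4=0.2500
P(X≤10) from Σ C(n,i)·p₀^i·(1−p₀)^(n−i)
p-value (one-sided, H₁ less) = 0.75808
At α=0.01: p ≥ α → fail to reject H₀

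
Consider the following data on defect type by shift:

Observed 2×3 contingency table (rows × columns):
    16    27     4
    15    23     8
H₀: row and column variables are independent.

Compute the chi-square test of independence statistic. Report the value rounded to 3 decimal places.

test statistic = 1.675

Row totals [47, 46], col totals [31, 50, 12], n=93
χ² = (16−15.67)²/15.67 + (27−25.27)²/25.27 + (4−6.06)²/6.06 + (15−15.33)²/15.33 + (23−24.73)²/24.73 + (8−5.94)²/5.94 = 1.6750
df = 2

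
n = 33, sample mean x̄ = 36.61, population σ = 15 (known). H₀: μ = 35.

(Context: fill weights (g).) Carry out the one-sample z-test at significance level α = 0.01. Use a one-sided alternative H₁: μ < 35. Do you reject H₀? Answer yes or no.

reject H₀: no

SE = σ/√n = 15/√33 = 2.6112
z = (x̄−μ₀)/SE = (36.61−35)/2.6112 = 0.6166
p-value (one-sided, H₁ less) = 0.73125
At α=0.01: p ≥ α → fail to reject H₀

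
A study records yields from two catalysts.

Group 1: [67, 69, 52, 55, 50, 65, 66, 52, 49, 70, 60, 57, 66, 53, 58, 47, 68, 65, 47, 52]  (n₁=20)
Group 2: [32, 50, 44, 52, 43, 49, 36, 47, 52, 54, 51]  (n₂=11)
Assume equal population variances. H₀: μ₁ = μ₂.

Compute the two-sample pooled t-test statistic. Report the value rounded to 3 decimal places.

x̄₁=58.400, s₁=7.956, n₁=20
x̄₂=46.364, s₂=7.032, n₂=11
s_p² = [19·7.956² + 10·7.032²]/29 = 58.5292
SE = √(s_p²·(1/20+1/11)) = 2.8718
t = (58.400−46.364)/2.8718 = 4.1912
df = 29

test statistic = 4.191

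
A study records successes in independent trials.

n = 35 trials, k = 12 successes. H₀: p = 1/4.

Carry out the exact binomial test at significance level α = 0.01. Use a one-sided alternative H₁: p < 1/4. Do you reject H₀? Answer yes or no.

Exact binomial: n=35, k=12, p₀=1/4=0.2500
P(X≤12) from Σ C(n,i)·p₀^i·(1−p₀)^(n−i)
p-value (one-sided, H₁ less) = 0.92443
At α=0.01: p ≥ α → fail to reject H₀

reject H₀: no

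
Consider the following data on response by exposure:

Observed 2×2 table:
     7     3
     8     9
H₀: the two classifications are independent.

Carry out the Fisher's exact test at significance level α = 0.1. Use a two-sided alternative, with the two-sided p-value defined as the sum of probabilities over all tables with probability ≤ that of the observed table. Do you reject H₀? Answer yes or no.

reject H₀: no

Margins: r₁=10, r₂=17, c₁=15, c₂=12, n=27
p_obs = C(10,7)·C(17,8)/C(27,15); sum pmf over tables with pmf ≤ p_obs
p-value (two-sided) = 0.42441
At α=0.1: p ≥ α → fail to reject H₀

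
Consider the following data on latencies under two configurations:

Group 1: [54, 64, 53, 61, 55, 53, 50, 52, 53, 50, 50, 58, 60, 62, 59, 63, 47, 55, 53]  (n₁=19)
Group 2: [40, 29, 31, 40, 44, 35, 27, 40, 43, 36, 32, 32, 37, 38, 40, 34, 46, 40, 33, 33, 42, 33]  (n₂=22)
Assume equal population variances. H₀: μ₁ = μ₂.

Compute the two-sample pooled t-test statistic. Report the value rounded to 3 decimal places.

test statistic = 11.914

x̄₁=55.368, s₁=4.958, n₁=19
x̄₂=36.591, s₂=5.096, n₂=22
s_p² = [18·4.958² + 21·5.096²]/39 = 25.3266
SE = √(s_p²·(1/19+1/22)) = 1.5761
t = (55.368−36.591)/1.5761 = 11.9137
df = 39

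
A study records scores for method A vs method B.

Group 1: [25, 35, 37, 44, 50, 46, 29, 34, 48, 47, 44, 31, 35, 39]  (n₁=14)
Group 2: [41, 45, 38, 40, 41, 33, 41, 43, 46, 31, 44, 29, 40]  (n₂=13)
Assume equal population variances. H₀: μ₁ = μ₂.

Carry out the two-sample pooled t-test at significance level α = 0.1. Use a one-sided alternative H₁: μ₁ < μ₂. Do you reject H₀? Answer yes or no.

x̄₁=38.857, s₁=7.774, n₁=14
x̄₂=39.385, s₂=5.316, n₂=13
s_p² = [13·7.774² + 12·5.316²]/25 = 44.9916
SE = √(s_p²·(1/14+1/13)) = 2.5835
t = (38.857−39.385)/2.5835 = -0.2042
df = 25
p-value (one-sided, H₁ less) = 0.41994
At α=0.1: p ≥ α → fail to reject H₀

reject H₀: no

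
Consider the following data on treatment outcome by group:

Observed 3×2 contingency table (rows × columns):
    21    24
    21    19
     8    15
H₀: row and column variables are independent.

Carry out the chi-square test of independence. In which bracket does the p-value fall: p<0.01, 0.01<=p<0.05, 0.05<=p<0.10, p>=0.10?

p-value bracket: p>=0.10

Row totals [45, 40, 23], col totals [50, 58], n=108
χ² = (21−20.83)²/20.83 + (24−24.17)²/24.17 + (21−18.52)²/18.52 + (19−21.48)²/21.48 + (8−10.65)²/10.65 + (15−12.35)²/12.35 = 1.8480
df = 2
p-value (upper-tail) = 0.39693
→ bracket: p>=0.10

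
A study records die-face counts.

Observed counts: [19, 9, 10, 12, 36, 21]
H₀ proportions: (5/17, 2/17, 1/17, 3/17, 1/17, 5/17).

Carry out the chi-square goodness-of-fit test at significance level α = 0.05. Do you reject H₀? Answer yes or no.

reject H₀: yes

n = 107; E_i = n·p_i = [31.47, 12.59, 6.29, 18.88, 6.29, 31.47]
χ² = (19−31.47)²/31.47 + (9−12.59)²/12.59 + (10−6.29)²/6.29 + (12−18.88)²/18.88 + (36−6.29)²/6.29 + (21−31.47)²/31.47 = 154.3393
df = 5
p-value (upper-tail) = 0.00000
At α=0.05: p < α → reject H₀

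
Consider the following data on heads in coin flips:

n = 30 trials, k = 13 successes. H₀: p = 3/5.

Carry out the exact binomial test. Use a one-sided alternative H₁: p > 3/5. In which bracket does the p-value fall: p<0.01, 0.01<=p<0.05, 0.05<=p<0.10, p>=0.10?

p-value bracket: p>=0.10

Exact binomial: n=30, k=13, p₀=3/5=0.6000
P(X≥13) from Σ C(n,i)·p₀^i·(1−p₀)^(n−i)
p-value (one-sided, H₁ greater) = 0.97876
→ bracket: p>=0.10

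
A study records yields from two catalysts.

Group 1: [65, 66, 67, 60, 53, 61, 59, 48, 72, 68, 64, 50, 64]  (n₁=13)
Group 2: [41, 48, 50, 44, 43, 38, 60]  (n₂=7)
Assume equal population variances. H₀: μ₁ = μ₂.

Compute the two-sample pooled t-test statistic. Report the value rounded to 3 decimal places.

x̄₁=61.308, s₁=7.204, n₁=13
x̄₂=46.286, s₂=7.274, n₂=7
s_p² = [12·7.204² + 6·7.274²]/18 = 52.2332
SE = √(s_p²·(1/13+1/7)) = 3.3882
t = (61.308−46.286)/3.3882 = 4.4336
df = 18

test statistic = 4.434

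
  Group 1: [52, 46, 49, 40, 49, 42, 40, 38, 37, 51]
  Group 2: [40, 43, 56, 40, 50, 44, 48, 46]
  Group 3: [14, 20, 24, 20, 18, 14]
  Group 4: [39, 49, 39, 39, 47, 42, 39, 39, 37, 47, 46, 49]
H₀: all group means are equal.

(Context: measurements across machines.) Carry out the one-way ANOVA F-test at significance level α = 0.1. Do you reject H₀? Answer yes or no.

Group means [44.40, 45.88, 18.33, 42.67], grand mean 39.806
SSB = Σnᵢ(x̄ᵢ−x̄)² = 3370.364; SSW = ΣΣ(x−x̄ᵢ)² = 795.275
MSB = 3370.364/3 = 1123.4546; MSW = 795.275/32 = 24.8523
F = MSB/MSW = 45.2052
df = (3, 32)
p-value (upper-tail) = 0.00000
At α=0.1: p < α → reject H₀

reject H₀: yes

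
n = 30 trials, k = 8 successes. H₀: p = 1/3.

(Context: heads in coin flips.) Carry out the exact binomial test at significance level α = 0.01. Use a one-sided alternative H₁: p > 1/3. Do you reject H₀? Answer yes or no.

reject H₀: no

Exact binomial: n=30, k=8, p₀=1/3=0.3333
P(X≥8) from Σ C(n,i)·p₀^i·(1−p₀)^(n−i)
p-value (one-sided, H₁ greater) = 0.83322
At α=0.01: p ≥ α → fail to reject H₀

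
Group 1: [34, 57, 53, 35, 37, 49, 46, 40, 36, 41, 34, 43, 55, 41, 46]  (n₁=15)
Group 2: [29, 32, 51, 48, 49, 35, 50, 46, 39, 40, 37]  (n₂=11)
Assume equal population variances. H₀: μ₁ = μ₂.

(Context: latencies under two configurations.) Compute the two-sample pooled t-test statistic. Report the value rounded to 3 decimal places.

test statistic = 0.550

x̄₁=43.133, s₁=7.661, n₁=15
x̄₂=41.455, s₂=7.738, n₂=11
s_p² = [14·7.661² + 10·7.738²]/24 = 59.1859
SE = √(s_p²·(1/15+1/11)) = 3.0539
t = (43.133−41.455)/3.0539 = 0.5497
df = 24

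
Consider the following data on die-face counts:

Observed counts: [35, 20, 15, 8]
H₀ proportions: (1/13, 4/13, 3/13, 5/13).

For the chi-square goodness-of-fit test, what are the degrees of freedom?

degrees of freedom = 3

df = k − 1 = 4 − 1 = 3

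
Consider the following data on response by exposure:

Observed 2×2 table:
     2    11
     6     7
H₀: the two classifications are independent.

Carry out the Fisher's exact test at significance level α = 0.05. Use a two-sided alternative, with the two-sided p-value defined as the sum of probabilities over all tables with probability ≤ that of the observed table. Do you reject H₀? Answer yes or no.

reject H₀: no

Margins: r₁=13, r₂=13, c₁=8, c₂=18, n=26
p_obs = C(13,2)·C(13,6)/C(26,8); sum pmf over tables with pmf ≤ p_obs
p-value (two-sided) = 0.20156
At α=0.05: p ≥ α → fail to reject H₀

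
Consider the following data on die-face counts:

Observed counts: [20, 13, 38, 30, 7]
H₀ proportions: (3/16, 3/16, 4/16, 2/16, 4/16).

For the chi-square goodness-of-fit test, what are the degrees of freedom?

degrees of freedom = 4

df = k − 1 = 5 − 1 = 4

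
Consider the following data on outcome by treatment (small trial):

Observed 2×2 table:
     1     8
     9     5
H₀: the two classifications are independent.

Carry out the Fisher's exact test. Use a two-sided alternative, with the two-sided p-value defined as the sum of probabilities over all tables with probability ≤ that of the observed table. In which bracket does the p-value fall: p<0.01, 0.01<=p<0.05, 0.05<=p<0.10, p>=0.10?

p-value bracket: 0.01<=p<0.05

Margins: r₁=9, r₂=14, c₁=10, c₂=13, n=23
p_obs = C(9,1)·C(14,9)/C(23,10); sum pmf over tables with pmf ≤ p_obs
p-value (two-sided) = 0.02881
→ bracket: 0.01<=p<0.05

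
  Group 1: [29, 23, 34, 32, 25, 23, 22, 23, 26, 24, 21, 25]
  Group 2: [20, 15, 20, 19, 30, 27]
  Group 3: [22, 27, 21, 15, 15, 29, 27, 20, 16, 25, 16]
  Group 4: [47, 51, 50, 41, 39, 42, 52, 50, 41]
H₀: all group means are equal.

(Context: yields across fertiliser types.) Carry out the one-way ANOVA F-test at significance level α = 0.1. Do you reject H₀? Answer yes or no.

reject H₀: yes

Group means [25.58, 21.83, 21.18, 45.89], grand mean 28.526
SSB = Σnᵢ(x̄ᵢ−x̄)² = 3679.198; SSW = ΣΣ(x−x̄ᵢ)² = 820.275
MSB = 3679.198/3 = 1226.3995; MSW = 820.275/34 = 24.1257
F = MSB/MSW = 50.8336
df = (3, 34)
p-value (upper-tail) = 0.00000
At α=0.1: p < α → reject H₀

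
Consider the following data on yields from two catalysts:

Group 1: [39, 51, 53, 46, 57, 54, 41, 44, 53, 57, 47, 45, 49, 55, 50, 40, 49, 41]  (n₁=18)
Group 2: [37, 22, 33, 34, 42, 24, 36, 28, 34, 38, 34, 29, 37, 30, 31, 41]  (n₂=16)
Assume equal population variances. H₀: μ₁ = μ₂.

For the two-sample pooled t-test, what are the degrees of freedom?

df = n₁ + n₂ − 2 = 18 + 16 − 2 = 32

degrees of freedom = 32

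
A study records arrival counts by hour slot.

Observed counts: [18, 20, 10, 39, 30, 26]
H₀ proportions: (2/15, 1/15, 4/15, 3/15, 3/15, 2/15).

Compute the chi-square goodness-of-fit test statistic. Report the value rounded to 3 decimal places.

test statistic = 38.678

n = 143; E_i = n·p_i = [19.07, 9.53, 38.13, 28.60, 28.60, 19.07]
χ² = (18−19.07)²/19.07 + (20−9.53)²/9.53 + (10−38.13)²/38.13 + (39−28.60)²/28.60 + (30−28.60)²/28.60 + (26−19.07)²/19.07 = 38.6783
df = 5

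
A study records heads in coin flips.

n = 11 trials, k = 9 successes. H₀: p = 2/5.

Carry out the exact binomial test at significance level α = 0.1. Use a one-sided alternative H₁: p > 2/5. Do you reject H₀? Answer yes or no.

reject H₀: yes

Exact binomial: n=11, k=9, p₀=2/5=0.4000
P(X≥9) from Σ C(n,i)·p₀^i·(1−p₀)^(n−i)
p-value (one-sided, H₁ greater) = 0.00592
At α=0.1: p < α → reject H₀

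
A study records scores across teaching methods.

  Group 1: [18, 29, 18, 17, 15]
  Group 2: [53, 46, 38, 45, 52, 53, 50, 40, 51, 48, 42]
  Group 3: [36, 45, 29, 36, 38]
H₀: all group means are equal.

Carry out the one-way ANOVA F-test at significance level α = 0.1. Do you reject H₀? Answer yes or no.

Group means [19.40, 47.09, 36.80], grand mean 38.048
SSB = Σnᵢ(x̄ᵢ−x̄)² = 2646.043; SSW = ΣΣ(x−x̄ᵢ)² = 534.909
MSB = 2646.043/2 = 1323.0216; MSW = 534.909/18 = 29.7172
F = MSB/MSW = 44.5204
df = (2, 18)
p-value (upper-tail) = 0.00000
At α=0.1: p < α → reject H₀

reject H₀: yes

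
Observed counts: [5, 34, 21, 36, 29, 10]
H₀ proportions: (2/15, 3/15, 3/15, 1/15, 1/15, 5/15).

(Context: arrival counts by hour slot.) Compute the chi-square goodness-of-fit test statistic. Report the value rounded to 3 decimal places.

n = 135; E_i = n·p_i = [18.00, 27.00, 27.00, 9.00, 9.00, 45.00]
χ² = (5−18.00)²/18.00 + (34−27.00)²/27.00 + (21−27.00)²/27.00 + (36−9.00)²/9.00 + (29−9.00)²/9.00 + (10−45.00)²/45.00 = 165.2037
df = 5

test statistic = 165.204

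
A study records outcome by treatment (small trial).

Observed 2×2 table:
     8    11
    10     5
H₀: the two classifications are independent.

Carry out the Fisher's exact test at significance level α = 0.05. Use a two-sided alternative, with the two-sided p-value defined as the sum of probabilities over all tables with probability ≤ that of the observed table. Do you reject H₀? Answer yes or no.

Margins: r₁=19, r₂=15, c₁=18, c₂=16, n=34
p_obs = C(19,8)·C(15,10)/C(34,18); sum pmf over tables with pmf ≤ p_obs
p-value (two-sided) = 0.18539
At α=0.05: p ≥ α → fail to reject H₀

reject H₀: no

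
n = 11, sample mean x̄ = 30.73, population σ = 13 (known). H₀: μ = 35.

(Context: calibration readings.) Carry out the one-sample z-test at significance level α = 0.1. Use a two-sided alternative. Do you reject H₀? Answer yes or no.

SE = σ/√n = 13/√11 = 3.9196
z = (x̄−μ₀)/SE = (30.73−35)/3.9196 = -1.0894
p-value (two-sided) = 0.27598
At α=0.1: p ≥ α → fail to reject H₀

reject H₀: no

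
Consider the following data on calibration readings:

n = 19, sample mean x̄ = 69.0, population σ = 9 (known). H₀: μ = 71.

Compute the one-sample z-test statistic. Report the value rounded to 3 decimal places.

test statistic = -0.969

SE = σ/√n = 9/√19 = 2.0647
z = (x̄−μ₀)/SE = (69.0−71)/2.0647 = -0.9686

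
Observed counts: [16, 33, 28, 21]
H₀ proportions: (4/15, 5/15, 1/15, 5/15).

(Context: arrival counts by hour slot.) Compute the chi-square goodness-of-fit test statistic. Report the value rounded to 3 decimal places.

n = 98; E_i = n·p_i = [26.13, 32.67, 6.53, 32.67]
χ² = (16−26.13)²/26.13 + (33−32.67)²/32.67 + (28−6.53)²/6.53 + (21−32.67)²/32.67 = 78.6327
df = 3

test statistic = 78.633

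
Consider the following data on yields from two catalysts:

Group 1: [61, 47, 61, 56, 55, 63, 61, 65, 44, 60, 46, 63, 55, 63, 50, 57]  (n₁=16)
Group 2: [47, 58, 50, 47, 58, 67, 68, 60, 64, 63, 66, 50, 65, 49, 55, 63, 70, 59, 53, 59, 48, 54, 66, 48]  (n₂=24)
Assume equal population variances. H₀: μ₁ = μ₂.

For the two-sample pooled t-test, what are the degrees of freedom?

degrees of freedom = 38

df = n₁ + n₂ − 2 = 16 + 24 − 2 = 38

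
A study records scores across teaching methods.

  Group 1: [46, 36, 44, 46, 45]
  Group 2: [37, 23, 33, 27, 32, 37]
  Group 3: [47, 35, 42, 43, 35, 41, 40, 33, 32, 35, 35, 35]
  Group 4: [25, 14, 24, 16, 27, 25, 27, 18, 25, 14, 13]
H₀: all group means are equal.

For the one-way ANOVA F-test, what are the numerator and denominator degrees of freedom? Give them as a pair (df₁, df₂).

k = 4 groups, N = 34 total
df = (k−1, N−k) = (4−1, 34−4) = (3, 30)

degrees of freedom = [3, 30]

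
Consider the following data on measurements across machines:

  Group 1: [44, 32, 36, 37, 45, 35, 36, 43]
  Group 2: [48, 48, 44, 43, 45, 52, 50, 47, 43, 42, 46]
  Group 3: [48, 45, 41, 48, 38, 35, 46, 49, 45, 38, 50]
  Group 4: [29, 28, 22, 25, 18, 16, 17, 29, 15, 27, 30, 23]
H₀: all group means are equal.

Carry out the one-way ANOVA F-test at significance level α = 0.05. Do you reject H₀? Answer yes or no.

Group means [38.50, 46.18, 43.91, 23.25], grand mean 37.571
SSB = Σnᵢ(x̄ᵢ−x̄)² = 3725.490; SSW = ΣΣ(x−x̄ᵢ)² = 862.795
MSB = 3725.490/3 = 1241.8301; MSW = 862.795/38 = 22.7051
F = MSB/MSW = 54.6938
df = (3, 38)
p-value (upper-tail) = 0.00000
At α=0.05: p < α → reject H₀

reject H₀: yes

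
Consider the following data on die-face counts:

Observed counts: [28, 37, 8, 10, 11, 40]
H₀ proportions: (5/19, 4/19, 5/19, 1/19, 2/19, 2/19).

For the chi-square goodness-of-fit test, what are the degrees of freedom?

degrees of freedom = 5

df = k − 1 = 6 − 1 = 5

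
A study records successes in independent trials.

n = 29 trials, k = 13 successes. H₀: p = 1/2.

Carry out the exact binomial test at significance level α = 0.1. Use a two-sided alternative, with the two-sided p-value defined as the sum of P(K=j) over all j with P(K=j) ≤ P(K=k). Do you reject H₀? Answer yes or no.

reject H₀: no

Exact binomial: n=29, k=13, p₀=1/2=0.5000
P(X=j) = C(n,j)·p₀^j·(1−p₀)^(n−j); p = Σ P(X=j) over j with P(X=j) ≤ P(X=13)
p-value (two-sided) = 0.71107
At α=0.1: p ≥ α → fail to reject H₀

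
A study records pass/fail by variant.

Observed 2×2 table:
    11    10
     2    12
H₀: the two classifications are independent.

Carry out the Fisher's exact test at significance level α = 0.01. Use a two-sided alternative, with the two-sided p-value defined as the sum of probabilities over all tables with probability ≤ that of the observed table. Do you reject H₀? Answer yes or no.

reject H₀: no

Margins: r₁=21, r₂=14, c₁=13, c₂=22, n=35
p_obs = C(21,11)·C(14,2)/C(35,13); sum pmf over tables with pmf ≤ p_obs
p-value (two-sided) = 0.03374
At α=0.01: p ≥ α → fail to reject H₀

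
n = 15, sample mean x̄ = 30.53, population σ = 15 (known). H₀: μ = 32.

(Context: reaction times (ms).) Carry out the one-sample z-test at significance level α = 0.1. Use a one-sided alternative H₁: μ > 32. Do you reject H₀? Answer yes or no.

reject H₀: no

SE = σ/√n = 15/√15 = 3.8730
z = (x̄−μ₀)/SE = (30.53−32)/3.8730 = -0.3796
p-value (one-sided, H₁ greater) = 0.64786
At α=0.1: p ≥ α → fail to reject H₀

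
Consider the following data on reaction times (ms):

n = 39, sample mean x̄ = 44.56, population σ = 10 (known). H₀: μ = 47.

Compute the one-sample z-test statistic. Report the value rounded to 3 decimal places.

SE = σ/√n = 10/√39 = 1.6013
z = (x̄−μ₀)/SE = (44.56−47)/1.6013 = -1.5238

test statistic = -1.524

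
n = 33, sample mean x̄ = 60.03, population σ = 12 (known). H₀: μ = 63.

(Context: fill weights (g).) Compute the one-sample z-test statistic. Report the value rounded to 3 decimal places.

SE = σ/√n = 12/√33 = 2.0889
z = (x̄−μ₀)/SE = (60.03−63)/2.0889 = -1.4218

test statistic = -1.422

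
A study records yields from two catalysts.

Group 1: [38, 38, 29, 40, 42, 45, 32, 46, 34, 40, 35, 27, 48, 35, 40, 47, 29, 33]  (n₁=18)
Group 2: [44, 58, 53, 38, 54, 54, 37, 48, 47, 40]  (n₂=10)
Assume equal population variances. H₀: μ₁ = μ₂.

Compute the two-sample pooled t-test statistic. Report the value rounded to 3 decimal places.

x̄₁=37.667, s₁=6.408, n₁=18
x̄₂=47.300, s₂=7.409, n₂=10
s_p² = [17·6.408² + 9·7.409²]/26 = 45.8500
SE = √(s_p²·(1/18+1/10)) = 2.6706
t = (37.667−47.300)/2.6706 = -3.6071
df = 26

test statistic = -3.607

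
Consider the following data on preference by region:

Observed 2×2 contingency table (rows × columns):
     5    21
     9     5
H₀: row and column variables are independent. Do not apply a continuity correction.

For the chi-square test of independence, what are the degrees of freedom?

df = (r−1)(c−1) = (2−1)·(2−1) = 1

degrees of freedom = 1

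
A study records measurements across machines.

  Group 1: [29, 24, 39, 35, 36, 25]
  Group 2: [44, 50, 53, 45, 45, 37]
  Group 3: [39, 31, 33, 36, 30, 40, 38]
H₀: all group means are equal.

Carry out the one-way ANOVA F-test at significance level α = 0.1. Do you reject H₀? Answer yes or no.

Group means [31.33, 45.67, 35.29], grand mean 37.316
SSB = Σnᵢ(x̄ᵢ−x̄)² = 662.010; SSW = ΣΣ(x−x̄ᵢ)² = 440.095
MSB = 662.010/2 = 331.0050; MSW = 440.095/16 = 27.5060
F = MSB/MSW = 12.0339
df = (2, 16)
p-value (upper-tail) = 0.00065
At α=0.1: p < α → reject H₀

reject H₀: yes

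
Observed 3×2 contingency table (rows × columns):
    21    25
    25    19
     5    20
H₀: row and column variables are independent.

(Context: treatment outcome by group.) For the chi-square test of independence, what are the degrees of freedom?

degrees of freedom = 2

df = (r−1)(c−1) = (3−1)·(2−1) = 2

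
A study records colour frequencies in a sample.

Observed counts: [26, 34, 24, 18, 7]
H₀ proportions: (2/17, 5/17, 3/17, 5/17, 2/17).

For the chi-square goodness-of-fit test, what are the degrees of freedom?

df = k − 1 = 5 − 1 = 4

degrees of freedom = 4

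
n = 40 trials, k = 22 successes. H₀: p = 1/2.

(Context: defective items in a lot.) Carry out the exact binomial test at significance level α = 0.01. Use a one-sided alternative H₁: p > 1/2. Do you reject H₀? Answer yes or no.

Exact binomial: n=40, k=22, p₀=1/2=0.5000
P(X≥22) from Σ C(n,i)·p₀^i·(1−p₀)^(n−i)
p-value (one-sided, H₁ greater) = 0.31791
At α=0.01: p ≥ α → fail to reject H₀

reject H₀: no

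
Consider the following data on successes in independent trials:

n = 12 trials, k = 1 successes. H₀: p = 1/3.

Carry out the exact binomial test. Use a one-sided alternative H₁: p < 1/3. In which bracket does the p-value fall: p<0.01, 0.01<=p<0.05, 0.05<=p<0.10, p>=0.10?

Exact binomial: n=12, k=1, p₀=1/3=0.3333
P(X≤1) from Σ C(n,i)·p₀^i·(1−p₀)^(n−i)
p-value (one-sided, H₁ less) = 0.05395
→ bracket: 0.05<=p<0.10

p-value bracket: 0.05<=p<0.10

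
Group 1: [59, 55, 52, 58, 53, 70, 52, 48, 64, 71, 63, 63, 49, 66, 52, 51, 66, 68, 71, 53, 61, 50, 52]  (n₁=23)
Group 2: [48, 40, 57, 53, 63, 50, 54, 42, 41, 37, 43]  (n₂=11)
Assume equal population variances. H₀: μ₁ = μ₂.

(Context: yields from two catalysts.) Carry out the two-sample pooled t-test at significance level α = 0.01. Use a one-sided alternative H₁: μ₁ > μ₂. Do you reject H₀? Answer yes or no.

x̄₁=58.565, s₁=7.674, n₁=23
x̄₂=48.000, s₂=8.161, n₂=11
s_p² = [22·7.674² + 10·8.161²]/32 = 61.3016
SE = √(s_p²·(1/23+1/11)) = 2.8702
t = (58.565−48.000)/2.8702 = 3.6810
df = 32
p-value (one-sided, H₁ greater) = 0.00043
At α=0.01: p < α → reject H₀

reject H₀: yes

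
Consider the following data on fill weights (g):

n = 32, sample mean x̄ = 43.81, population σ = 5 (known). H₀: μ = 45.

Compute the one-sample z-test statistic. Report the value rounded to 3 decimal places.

test statistic = -1.346

SE = σ/√n = 5/√32 = 0.8839
z = (x̄−μ₀)/SE = (43.81−45)/0.8839 = -1.3463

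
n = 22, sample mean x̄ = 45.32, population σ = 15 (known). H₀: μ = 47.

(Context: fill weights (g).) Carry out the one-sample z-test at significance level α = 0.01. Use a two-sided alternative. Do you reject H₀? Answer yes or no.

reject H₀: no

SE = σ/√n = 15/√22 = 3.1980
z = (x̄−μ₀)/SE = (45.32−47)/3.1980 = -0.5253
p-value (two-sided) = 0.59936
At α=0.01: p ≥ α → fail to reject H₀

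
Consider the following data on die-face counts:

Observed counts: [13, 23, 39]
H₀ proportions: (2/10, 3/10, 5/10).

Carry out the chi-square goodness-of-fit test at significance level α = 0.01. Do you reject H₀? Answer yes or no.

reject H₀: no

n = 75; E_i = n·p_i = [15.00, 22.50, 37.50]
χ² = (13−15.00)²/15.00 + (23−22.50)²/22.50 + (39−37.50)²/37.50 = 0.3378
df = 2
p-value (upper-tail) = 0.84460
At α=0.01: p ≥ α → fail to reject H₀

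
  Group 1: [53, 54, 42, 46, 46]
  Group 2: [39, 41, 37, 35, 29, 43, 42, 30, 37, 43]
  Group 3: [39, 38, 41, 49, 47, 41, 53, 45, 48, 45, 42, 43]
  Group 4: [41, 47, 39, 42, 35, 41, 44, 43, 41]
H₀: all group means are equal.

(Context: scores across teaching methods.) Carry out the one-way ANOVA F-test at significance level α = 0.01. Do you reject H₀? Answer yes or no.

Group means [48.20, 37.60, 44.25, 41.44], grand mean 42.250
SSB = Σnᵢ(x̄ᵢ−x̄)² = 447.078; SSW = ΣΣ(x−x̄ᵢ)² = 639.672
MSB = 447.078/3 = 149.0259; MSW = 639.672/32 = 19.9898
F = MSB/MSW = 7.4551
df = (3, 32)
p-value (upper-tail) = 0.00064
At α=0.01: p < α → reject H₀

reject H₀: yes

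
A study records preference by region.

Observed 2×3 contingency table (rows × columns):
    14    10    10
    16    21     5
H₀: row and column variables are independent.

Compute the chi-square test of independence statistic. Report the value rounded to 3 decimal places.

Row totals [34, 42], col totals [30, 31, 15], n=76
χ² = (14−13.42)²/13.42 + (10−13.87)²/13.87 + (10−6.71)²/6.71 + (16−16.58)²/16.58 + (21−17.13)²/17.13 + (5−8.29)²/8.29 = 4.9156
df = 2

test statistic = 4.916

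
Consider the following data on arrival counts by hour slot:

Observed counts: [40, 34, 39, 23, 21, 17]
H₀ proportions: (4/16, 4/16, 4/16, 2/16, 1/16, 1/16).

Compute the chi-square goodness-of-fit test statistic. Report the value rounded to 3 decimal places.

n = 174; E_i = n·p_i = [43.50, 43.50, 43.50, 21.75, 10.88, 10.88]
χ² = (40−43.50)²/43.50 + (34−43.50)²/43.50 + (39−43.50)²/43.50 + (23−21.75)²/21.75 + (21−10.88)²/10.88 + (17−10.88)²/10.88 = 15.7701
df = 5

test statistic = 15.770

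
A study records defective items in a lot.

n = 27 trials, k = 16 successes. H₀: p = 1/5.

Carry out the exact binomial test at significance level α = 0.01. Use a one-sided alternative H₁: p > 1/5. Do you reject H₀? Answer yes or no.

reject H₀: yes

Exact binomial: n=27, k=16, p₀=1/5=0.2000
P(X≥16) from Σ C(n,i)·p₀^i·(1−p₀)^(n−i)
p-value (one-sided, H₁ greater) = 0.00001
At α=0.01: p < α → reject H₀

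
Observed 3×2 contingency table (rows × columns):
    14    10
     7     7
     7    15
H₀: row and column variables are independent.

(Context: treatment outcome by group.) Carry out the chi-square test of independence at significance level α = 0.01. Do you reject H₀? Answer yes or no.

reject H₀: no

Row totals [24, 14, 22], col totals [28, 32], n=60
χ² = (14−11.20)²/11.20 + (10−12.80)²/12.80 + (7−6.53)²/6.53 + (7−7.47)²/7.47 + (7−10.27)²/10.27 + (15−11.73)²/11.73 = 3.3239
df = 2
p-value (upper-tail) = 0.18977
At α=0.01: p ≥ α → fail to reject H₀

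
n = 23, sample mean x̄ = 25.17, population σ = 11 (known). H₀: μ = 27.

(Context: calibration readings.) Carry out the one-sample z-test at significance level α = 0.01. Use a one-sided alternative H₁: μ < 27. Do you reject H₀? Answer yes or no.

reject H₀: no

SE = σ/√n = 11/√23 = 2.2937
z = (x̄−μ₀)/SE = (25.17−27)/2.2937 = -0.7979
p-value (one-sided, H₁ less) = 0.21248
At α=0.01: p ≥ α → fail to reject H₀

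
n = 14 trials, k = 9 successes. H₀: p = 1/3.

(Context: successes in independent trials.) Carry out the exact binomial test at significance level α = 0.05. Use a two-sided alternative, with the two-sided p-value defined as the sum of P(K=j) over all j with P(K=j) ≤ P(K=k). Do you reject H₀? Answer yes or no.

reject H₀: yes

Exact binomial: n=14, k=9, p₀=1/3=0.3333
P(X=j) = C(n,j)·p₀^j·(1−p₀)^(n−j); p = Σ P(X=j) over j with P(X=j) ≤ P(X=9)
p-value (two-sided) = 0.02086
At α=0.05: p < α → reject H₀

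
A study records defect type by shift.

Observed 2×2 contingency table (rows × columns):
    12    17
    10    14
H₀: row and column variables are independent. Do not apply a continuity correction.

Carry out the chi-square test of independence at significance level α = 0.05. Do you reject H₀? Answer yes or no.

Row totals [29, 24], col totals [22, 31], n=53
χ² = (12−12.04)²/12.04 + (17−16.96)²/16.96 + (10−9.96)²/9.96 + (14−14.04)²/14.04 = 0.0004
df = 1
p-value (upper-tail) = 0.98314
At α=0.05: p ≥ α → fail to reject H₀

reject H₀: no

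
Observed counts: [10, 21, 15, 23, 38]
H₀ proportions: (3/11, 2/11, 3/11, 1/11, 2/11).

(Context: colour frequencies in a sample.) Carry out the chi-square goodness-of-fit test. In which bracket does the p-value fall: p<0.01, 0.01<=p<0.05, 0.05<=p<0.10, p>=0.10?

n = 107; E_i = n·p_i = [29.18, 19.45, 29.18, 9.73, 19.45]
χ² = (10−29.18)²/29.18 + (21−19.45)²/19.45 + (15−29.18)²/29.18 + (23−9.73)²/9.73 + (38−19.45)²/19.45 = 55.4128
df = 4
p-value (upper-tail) = 0.00000
→ bracket: p<0.01

p-value bracket: p<0.01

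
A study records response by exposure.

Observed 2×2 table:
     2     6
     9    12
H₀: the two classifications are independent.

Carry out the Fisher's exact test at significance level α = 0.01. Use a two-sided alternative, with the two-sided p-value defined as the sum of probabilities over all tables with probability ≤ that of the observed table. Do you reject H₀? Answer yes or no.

Margins: r₁=8, r₂=21, c₁=11, c₂=18, n=29
p_obs = C(8,2)·C(21,9)/C(29,11); sum pmf over tables with pmf ≤ p_obs
p-value (two-sided) = 0.67063
At α=0.01: p ≥ α → fail to reject H₀

reject H₀: no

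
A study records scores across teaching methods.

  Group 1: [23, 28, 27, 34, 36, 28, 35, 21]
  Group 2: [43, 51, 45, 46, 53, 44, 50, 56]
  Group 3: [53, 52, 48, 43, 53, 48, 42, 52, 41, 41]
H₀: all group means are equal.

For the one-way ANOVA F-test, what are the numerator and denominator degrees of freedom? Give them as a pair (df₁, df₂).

k = 3 groups, N = 26 total
df = (k−1, N−k) = (3−1, 26−3) = (2, 23)

degrees of freedom = [2, 23]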